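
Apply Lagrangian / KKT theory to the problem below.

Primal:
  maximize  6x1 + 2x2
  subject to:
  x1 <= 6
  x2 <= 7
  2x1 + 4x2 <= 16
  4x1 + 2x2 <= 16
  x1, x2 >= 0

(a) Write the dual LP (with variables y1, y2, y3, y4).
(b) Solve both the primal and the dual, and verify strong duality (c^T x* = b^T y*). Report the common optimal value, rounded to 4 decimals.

The standard primal-dual pair for 'max c^T x s.t. A x <= b, x >= 0' is:
  Dual:  min b^T y  s.t.  A^T y >= c,  y >= 0.

So the dual LP is:
  minimize  6y1 + 7y2 + 16y3 + 16y4
  subject to:
    y1 + 2y3 + 4y4 >= 6
    y2 + 4y3 + 2y4 >= 2
    y1, y2, y3, y4 >= 0

Solving the primal: x* = (4, 0).
  primal value c^T x* = 24.
Solving the dual: y* = (0, 0, 0, 1.5).
  dual value b^T y* = 24.
Strong duality: c^T x* = b^T y*. Confirmed.

24


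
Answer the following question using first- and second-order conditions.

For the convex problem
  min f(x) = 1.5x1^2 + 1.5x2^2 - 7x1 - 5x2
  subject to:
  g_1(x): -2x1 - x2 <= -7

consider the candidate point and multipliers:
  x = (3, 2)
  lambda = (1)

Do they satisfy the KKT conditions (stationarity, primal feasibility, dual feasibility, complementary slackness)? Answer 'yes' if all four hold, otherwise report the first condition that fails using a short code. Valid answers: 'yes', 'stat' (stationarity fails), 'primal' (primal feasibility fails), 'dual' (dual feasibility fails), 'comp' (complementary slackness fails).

Gradient of f: grad f(x) = Q x + c = (2, 1)
Constraint values g_i(x) = a_i^T x - b_i:
  g_1((3, 2)) = -1
Stationarity residual: grad f(x) + sum_i lambda_i a_i = (0, 0)
  -> stationarity OK
Primal feasibility (all g_i <= 0): OK
Dual feasibility (all lambda_i >= 0): OK
Complementary slackness (lambda_i * g_i(x) = 0 for all i): FAILS

Verdict: the first failing condition is complementary_slackness -> comp.

comp


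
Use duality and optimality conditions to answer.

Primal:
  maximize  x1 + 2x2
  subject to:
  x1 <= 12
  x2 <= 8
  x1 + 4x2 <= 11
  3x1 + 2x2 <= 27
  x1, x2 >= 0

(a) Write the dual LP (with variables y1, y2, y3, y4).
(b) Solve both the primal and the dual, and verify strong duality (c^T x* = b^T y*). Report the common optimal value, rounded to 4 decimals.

The standard primal-dual pair for 'max c^T x s.t. A x <= b, x >= 0' is:
  Dual:  min b^T y  s.t.  A^T y >= c,  y >= 0.

So the dual LP is:
  minimize  12y1 + 8y2 + 11y3 + 27y4
  subject to:
    y1 + y3 + 3y4 >= 1
    y2 + 4y3 + 2y4 >= 2
    y1, y2, y3, y4 >= 0

Solving the primal: x* = (8.6, 0.6).
  primal value c^T x* = 9.8.
Solving the dual: y* = (0, 0, 0.4, 0.2).
  dual value b^T y* = 9.8.
Strong duality: c^T x* = b^T y*. Confirmed.

9.8


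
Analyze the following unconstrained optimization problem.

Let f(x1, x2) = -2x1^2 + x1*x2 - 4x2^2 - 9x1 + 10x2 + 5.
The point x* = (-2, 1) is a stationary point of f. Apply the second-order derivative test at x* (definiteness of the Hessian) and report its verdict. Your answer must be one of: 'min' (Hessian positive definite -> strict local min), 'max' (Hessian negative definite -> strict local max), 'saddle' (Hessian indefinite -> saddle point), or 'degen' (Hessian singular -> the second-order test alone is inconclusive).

Compute the Hessian H = grad^2 f:
  H = [[-4, 1], [1, -8]]
Verify stationarity: grad f(x*) = H x* + g = (0, 0).
Eigenvalues of H: -8.2361, -3.7639.
Both eigenvalues < 0, so H is negative definite -> x* is a strict local max.

max


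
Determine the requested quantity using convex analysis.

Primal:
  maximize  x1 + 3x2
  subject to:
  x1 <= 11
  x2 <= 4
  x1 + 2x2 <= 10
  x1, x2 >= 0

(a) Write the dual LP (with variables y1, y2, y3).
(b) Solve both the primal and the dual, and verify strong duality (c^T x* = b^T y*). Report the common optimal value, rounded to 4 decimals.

The standard primal-dual pair for 'max c^T x s.t. A x <= b, x >= 0' is:
  Dual:  min b^T y  s.t.  A^T y >= c,  y >= 0.

So the dual LP is:
  minimize  11y1 + 4y2 + 10y3
  subject to:
    y1 + y3 >= 1
    y2 + 2y3 >= 3
    y1, y2, y3 >= 0

Solving the primal: x* = (2, 4).
  primal value c^T x* = 14.
Solving the dual: y* = (0, 1, 1).
  dual value b^T y* = 14.
Strong duality: c^T x* = b^T y*. Confirmed.

14


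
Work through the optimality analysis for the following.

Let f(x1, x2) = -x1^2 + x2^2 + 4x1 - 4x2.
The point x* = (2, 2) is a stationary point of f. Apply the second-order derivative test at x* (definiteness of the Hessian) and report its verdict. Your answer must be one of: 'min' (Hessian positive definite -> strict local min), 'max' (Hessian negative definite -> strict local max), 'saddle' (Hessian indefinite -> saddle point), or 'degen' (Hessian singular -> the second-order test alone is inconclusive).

Compute the Hessian H = grad^2 f:
  H = [[-2, 0], [0, 2]]
Verify stationarity: grad f(x*) = H x* + g = (0, 0).
Eigenvalues of H: -2, 2.
Eigenvalues have mixed signs, so H is indefinite -> x* is a saddle point.

saddle


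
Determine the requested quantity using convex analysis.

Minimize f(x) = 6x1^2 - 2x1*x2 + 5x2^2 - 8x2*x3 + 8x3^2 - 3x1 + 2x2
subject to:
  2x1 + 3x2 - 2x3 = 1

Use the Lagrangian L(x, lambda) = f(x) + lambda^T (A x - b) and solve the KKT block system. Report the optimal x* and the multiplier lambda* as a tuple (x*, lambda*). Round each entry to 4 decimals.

Form the Lagrangian:
  L(x, lambda) = (1/2) x^T Q x + c^T x + lambda^T (A x - b)
Stationarity (grad_x L = 0): Q x + c + A^T lambda = 0.
Primal feasibility: A x = b.

This gives the KKT block system:
  [ Q   A^T ] [ x     ]   [-c ]
  [ A    0  ] [ lambda ] = [ b ]

Solving the linear system:
  x*      = (0.3762, 0.0333, -0.0738)
  lambda* = (-0.7238)
  f(x*)   = -0.169

x* = (0.3762, 0.0333, -0.0738), lambda* = (-0.7238)


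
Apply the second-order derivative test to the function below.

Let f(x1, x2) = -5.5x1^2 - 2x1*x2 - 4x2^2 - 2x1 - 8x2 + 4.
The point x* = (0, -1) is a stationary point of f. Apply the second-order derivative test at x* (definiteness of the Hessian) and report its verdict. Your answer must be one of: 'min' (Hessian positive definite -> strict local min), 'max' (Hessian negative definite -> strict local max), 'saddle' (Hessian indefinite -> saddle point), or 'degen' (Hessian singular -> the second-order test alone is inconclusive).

Compute the Hessian H = grad^2 f:
  H = [[-11, -2], [-2, -8]]
Verify stationarity: grad f(x*) = H x* + g = (0, 0).
Eigenvalues of H: -12, -7.
Both eigenvalues < 0, so H is negative definite -> x* is a strict local max.

max


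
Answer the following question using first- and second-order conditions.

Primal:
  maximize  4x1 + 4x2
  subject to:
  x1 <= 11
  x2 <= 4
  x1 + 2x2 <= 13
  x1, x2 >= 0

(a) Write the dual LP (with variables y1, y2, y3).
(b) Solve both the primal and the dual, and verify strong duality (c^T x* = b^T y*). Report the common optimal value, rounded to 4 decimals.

The standard primal-dual pair for 'max c^T x s.t. A x <= b, x >= 0' is:
  Dual:  min b^T y  s.t.  A^T y >= c,  y >= 0.

So the dual LP is:
  minimize  11y1 + 4y2 + 13y3
  subject to:
    y1 + y3 >= 4
    y2 + 2y3 >= 4
    y1, y2, y3 >= 0

Solving the primal: x* = (11, 1).
  primal value c^T x* = 48.
Solving the dual: y* = (2, 0, 2).
  dual value b^T y* = 48.
Strong duality: c^T x* = b^T y*. Confirmed.

48


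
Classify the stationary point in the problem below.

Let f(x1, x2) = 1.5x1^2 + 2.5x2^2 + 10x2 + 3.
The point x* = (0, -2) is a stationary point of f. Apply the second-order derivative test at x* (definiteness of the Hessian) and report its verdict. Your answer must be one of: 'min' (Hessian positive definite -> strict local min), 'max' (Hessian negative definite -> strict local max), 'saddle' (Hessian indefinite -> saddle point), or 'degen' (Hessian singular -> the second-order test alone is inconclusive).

Compute the Hessian H = grad^2 f:
  H = [[3, 0], [0, 5]]
Verify stationarity: grad f(x*) = H x* + g = (0, 0).
Eigenvalues of H: 3, 5.
Both eigenvalues > 0, so H is positive definite -> x* is a strict local min.

min


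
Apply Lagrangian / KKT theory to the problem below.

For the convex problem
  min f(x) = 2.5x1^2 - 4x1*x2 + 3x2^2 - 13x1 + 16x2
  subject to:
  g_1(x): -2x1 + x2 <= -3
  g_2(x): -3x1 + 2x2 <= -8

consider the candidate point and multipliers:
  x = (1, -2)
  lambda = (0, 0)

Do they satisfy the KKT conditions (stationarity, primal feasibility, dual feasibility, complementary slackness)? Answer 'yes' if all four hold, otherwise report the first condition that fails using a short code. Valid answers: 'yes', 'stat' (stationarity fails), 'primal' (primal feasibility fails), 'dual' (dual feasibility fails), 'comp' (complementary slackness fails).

Gradient of f: grad f(x) = Q x + c = (0, 0)
Constraint values g_i(x) = a_i^T x - b_i:
  g_1((1, -2)) = -1
  g_2((1, -2)) = 1
Stationarity residual: grad f(x) + sum_i lambda_i a_i = (0, 0)
  -> stationarity OK
Primal feasibility (all g_i <= 0): FAILS
Dual feasibility (all lambda_i >= 0): OK
Complementary slackness (lambda_i * g_i(x) = 0 for all i): OK

Verdict: the first failing condition is primal_feasibility -> primal.

primal


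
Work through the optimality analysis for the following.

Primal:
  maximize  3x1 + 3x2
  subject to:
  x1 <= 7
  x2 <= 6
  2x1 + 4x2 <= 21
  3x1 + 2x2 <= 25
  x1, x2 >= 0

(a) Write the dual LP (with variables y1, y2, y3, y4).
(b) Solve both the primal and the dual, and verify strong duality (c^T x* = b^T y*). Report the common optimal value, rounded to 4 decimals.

The standard primal-dual pair for 'max c^T x s.t. A x <= b, x >= 0' is:
  Dual:  min b^T y  s.t.  A^T y >= c,  y >= 0.

So the dual LP is:
  minimize  7y1 + 6y2 + 21y3 + 25y4
  subject to:
    y1 + 2y3 + 3y4 >= 3
    y2 + 4y3 + 2y4 >= 3
    y1, y2, y3, y4 >= 0

Solving the primal: x* = (7, 1.75).
  primal value c^T x* = 26.25.
Solving the dual: y* = (1.5, 0, 0.75, 0).
  dual value b^T y* = 26.25.
Strong duality: c^T x* = b^T y*. Confirmed.

26.25


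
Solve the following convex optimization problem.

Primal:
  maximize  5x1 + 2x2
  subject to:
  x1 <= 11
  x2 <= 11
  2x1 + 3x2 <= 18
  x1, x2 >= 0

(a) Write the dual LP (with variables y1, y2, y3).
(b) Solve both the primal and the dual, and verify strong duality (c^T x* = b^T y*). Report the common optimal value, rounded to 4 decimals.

The standard primal-dual pair for 'max c^T x s.t. A x <= b, x >= 0' is:
  Dual:  min b^T y  s.t.  A^T y >= c,  y >= 0.

So the dual LP is:
  minimize  11y1 + 11y2 + 18y3
  subject to:
    y1 + 2y3 >= 5
    y2 + 3y3 >= 2
    y1, y2, y3 >= 0

Solving the primal: x* = (9, 0).
  primal value c^T x* = 45.
Solving the dual: y* = (0, 0, 2.5).
  dual value b^T y* = 45.
Strong duality: c^T x* = b^T y*. Confirmed.

45


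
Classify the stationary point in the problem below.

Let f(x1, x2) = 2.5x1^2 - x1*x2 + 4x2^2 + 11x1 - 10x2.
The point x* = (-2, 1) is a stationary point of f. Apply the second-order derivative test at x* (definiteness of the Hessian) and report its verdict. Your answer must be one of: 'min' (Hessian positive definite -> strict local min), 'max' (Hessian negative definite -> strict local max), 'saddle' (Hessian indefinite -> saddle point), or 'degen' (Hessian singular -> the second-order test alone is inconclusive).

Compute the Hessian H = grad^2 f:
  H = [[5, -1], [-1, 8]]
Verify stationarity: grad f(x*) = H x* + g = (0, 0).
Eigenvalues of H: 4.6972, 8.3028.
Both eigenvalues > 0, so H is positive definite -> x* is a strict local min.

min


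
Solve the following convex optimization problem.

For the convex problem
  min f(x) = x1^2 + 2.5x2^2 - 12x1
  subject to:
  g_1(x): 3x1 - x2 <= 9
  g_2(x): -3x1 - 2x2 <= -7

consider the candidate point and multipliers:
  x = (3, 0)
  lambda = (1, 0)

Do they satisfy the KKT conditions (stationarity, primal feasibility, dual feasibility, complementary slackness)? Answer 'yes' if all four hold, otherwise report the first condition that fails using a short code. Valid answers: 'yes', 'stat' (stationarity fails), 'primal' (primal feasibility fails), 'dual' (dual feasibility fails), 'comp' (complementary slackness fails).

Gradient of f: grad f(x) = Q x + c = (-6, 0)
Constraint values g_i(x) = a_i^T x - b_i:
  g_1((3, 0)) = 0
  g_2((3, 0)) = -2
Stationarity residual: grad f(x) + sum_i lambda_i a_i = (-3, -1)
  -> stationarity FAILS
Primal feasibility (all g_i <= 0): OK
Dual feasibility (all lambda_i >= 0): OK
Complementary slackness (lambda_i * g_i(x) = 0 for all i): OK

Verdict: the first failing condition is stationarity -> stat.

stat


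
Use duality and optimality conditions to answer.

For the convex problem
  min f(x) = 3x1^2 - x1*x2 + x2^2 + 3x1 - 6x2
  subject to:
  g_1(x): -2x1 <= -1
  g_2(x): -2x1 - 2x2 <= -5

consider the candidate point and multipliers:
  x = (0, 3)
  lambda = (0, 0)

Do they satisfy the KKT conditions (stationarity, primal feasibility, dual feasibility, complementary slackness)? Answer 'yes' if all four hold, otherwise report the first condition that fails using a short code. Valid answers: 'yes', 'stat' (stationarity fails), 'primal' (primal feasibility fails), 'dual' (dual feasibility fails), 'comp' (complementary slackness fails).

Gradient of f: grad f(x) = Q x + c = (0, 0)
Constraint values g_i(x) = a_i^T x - b_i:
  g_1((0, 3)) = 1
  g_2((0, 3)) = -1
Stationarity residual: grad f(x) + sum_i lambda_i a_i = (0, 0)
  -> stationarity OK
Primal feasibility (all g_i <= 0): FAILS
Dual feasibility (all lambda_i >= 0): OK
Complementary slackness (lambda_i * g_i(x) = 0 for all i): OK

Verdict: the first failing condition is primal_feasibility -> primal.

primal


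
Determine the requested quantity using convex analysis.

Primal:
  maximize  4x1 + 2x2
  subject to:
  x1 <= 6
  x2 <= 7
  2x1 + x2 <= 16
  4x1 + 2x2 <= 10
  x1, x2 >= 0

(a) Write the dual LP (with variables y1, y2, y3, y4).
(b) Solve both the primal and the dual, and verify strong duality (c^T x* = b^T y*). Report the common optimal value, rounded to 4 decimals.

The standard primal-dual pair for 'max c^T x s.t. A x <= b, x >= 0' is:
  Dual:  min b^T y  s.t.  A^T y >= c,  y >= 0.

So the dual LP is:
  minimize  6y1 + 7y2 + 16y3 + 10y4
  subject to:
    y1 + 2y3 + 4y4 >= 4
    y2 + y3 + 2y4 >= 2
    y1, y2, y3, y4 >= 0

Solving the primal: x* = (2.5, 0).
  primal value c^T x* = 10.
Solving the dual: y* = (0, 0, 0, 1).
  dual value b^T y* = 10.
Strong duality: c^T x* = b^T y*. Confirmed.

10


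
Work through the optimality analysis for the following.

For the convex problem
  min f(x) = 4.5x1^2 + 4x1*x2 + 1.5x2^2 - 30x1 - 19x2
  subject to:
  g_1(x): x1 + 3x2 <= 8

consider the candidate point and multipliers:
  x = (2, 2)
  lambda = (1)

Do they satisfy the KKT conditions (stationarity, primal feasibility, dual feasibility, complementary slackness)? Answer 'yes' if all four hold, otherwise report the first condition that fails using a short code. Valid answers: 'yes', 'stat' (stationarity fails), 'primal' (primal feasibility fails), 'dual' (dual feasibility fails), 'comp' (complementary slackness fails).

Gradient of f: grad f(x) = Q x + c = (-4, -5)
Constraint values g_i(x) = a_i^T x - b_i:
  g_1((2, 2)) = 0
Stationarity residual: grad f(x) + sum_i lambda_i a_i = (-3, -2)
  -> stationarity FAILS
Primal feasibility (all g_i <= 0): OK
Dual feasibility (all lambda_i >= 0): OK
Complementary slackness (lambda_i * g_i(x) = 0 for all i): OK

Verdict: the first failing condition is stationarity -> stat.

stat


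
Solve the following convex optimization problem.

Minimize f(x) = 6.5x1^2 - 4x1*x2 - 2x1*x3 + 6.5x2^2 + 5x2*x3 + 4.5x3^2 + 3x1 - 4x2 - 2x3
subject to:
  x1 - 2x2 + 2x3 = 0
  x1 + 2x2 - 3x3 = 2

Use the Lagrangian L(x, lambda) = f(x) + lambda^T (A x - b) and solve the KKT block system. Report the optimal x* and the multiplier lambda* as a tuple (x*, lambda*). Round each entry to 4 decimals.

Form the Lagrangian:
  L(x, lambda) = (1/2) x^T Q x + c^T x + lambda^T (A x - b)
Stationarity (grad_x L = 0): Q x + c + A^T lambda = 0.
Primal feasibility: A x = b.

This gives the KKT block system:
  [ Q   A^T ] [ x     ]   [-c ]
  [ A    0  ] [ lambda ] = [ b ]

Solving the linear system:
  x*      = (0.9524, 0.381, -0.0952)
  lambda* = (-7.8571, -6.1905)
  f(x*)   = 6.9524

x* = (0.9524, 0.381, -0.0952), lambda* = (-7.8571, -6.1905)


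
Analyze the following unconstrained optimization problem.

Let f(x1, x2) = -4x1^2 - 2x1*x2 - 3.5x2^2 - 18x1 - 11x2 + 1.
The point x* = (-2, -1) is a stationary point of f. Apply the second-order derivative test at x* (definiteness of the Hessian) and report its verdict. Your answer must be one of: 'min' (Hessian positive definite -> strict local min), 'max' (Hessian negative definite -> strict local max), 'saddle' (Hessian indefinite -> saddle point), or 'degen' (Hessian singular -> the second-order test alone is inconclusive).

Compute the Hessian H = grad^2 f:
  H = [[-8, -2], [-2, -7]]
Verify stationarity: grad f(x*) = H x* + g = (0, 0).
Eigenvalues of H: -9.5616, -5.4384.
Both eigenvalues < 0, so H is negative definite -> x* is a strict local max.

max


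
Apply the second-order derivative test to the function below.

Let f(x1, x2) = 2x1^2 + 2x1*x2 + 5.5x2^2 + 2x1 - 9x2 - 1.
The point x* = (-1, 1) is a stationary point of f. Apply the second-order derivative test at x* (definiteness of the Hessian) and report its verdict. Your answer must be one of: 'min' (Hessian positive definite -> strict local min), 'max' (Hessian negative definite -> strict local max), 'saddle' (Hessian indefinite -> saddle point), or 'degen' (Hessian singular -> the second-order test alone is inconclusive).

Compute the Hessian H = grad^2 f:
  H = [[4, 2], [2, 11]]
Verify stationarity: grad f(x*) = H x* + g = (0, 0).
Eigenvalues of H: 3.4689, 11.5311.
Both eigenvalues > 0, so H is positive definite -> x* is a strict local min.

min


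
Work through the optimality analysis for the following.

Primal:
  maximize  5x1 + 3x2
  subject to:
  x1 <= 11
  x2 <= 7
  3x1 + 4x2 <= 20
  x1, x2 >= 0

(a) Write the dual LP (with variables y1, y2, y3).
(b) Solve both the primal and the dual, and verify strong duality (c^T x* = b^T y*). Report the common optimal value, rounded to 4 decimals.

The standard primal-dual pair for 'max c^T x s.t. A x <= b, x >= 0' is:
  Dual:  min b^T y  s.t.  A^T y >= c,  y >= 0.

So the dual LP is:
  minimize  11y1 + 7y2 + 20y3
  subject to:
    y1 + 3y3 >= 5
    y2 + 4y3 >= 3
    y1, y2, y3 >= 0

Solving the primal: x* = (6.6667, 0).
  primal value c^T x* = 33.3333.
Solving the dual: y* = (0, 0, 1.6667).
  dual value b^T y* = 33.3333.
Strong duality: c^T x* = b^T y*. Confirmed.

33.3333


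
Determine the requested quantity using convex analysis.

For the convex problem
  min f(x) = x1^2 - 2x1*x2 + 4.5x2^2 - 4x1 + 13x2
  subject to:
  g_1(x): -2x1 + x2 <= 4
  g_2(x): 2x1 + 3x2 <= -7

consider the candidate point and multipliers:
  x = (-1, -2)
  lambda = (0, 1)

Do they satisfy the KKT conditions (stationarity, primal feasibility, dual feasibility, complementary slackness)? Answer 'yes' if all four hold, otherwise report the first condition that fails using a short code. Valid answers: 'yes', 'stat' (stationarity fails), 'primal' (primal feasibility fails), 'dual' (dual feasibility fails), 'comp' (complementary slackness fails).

Gradient of f: grad f(x) = Q x + c = (-2, -3)
Constraint values g_i(x) = a_i^T x - b_i:
  g_1((-1, -2)) = -4
  g_2((-1, -2)) = -1
Stationarity residual: grad f(x) + sum_i lambda_i a_i = (0, 0)
  -> stationarity OK
Primal feasibility (all g_i <= 0): OK
Dual feasibility (all lambda_i >= 0): OK
Complementary slackness (lambda_i * g_i(x) = 0 for all i): FAILS

Verdict: the first failing condition is complementary_slackness -> comp.

comp


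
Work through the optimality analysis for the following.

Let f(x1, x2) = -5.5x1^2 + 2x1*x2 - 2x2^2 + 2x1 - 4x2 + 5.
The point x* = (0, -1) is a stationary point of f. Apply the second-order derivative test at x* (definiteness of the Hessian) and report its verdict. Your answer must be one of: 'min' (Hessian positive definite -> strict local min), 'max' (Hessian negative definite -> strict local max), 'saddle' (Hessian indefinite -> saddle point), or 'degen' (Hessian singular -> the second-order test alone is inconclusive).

Compute the Hessian H = grad^2 f:
  H = [[-11, 2], [2, -4]]
Verify stationarity: grad f(x*) = H x* + g = (0, 0).
Eigenvalues of H: -11.5311, -3.4689.
Both eigenvalues < 0, so H is negative definite -> x* is a strict local max.

max


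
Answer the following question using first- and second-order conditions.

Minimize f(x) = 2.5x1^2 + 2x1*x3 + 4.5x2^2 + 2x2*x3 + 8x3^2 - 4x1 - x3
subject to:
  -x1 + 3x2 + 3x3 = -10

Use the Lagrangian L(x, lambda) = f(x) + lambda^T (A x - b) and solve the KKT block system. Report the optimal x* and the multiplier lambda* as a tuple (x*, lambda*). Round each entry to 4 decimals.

Form the Lagrangian:
  L(x, lambda) = (1/2) x^T Q x + c^T x + lambda^T (A x - b)
Stationarity (grad_x L = 0): Q x + c + A^T lambda = 0.
Primal feasibility: A x = b.

This gives the KKT block system:
  [ Q   A^T ] [ x     ]   [-c ]
  [ A    0  ] [ lambda ] = [ b ]

Solving the linear system:
  x*      = (2.2763, -1.5472, -1.0274)
  lambda* = (5.3266)
  f(x*)   = 22.594

x* = (2.2763, -1.5472, -1.0274), lambda* = (5.3266)


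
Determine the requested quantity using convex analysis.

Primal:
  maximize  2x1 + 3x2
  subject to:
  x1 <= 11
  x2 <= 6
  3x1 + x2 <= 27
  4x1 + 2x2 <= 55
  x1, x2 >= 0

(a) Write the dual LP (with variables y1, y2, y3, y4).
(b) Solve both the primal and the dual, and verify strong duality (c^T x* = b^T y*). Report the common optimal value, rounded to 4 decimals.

The standard primal-dual pair for 'max c^T x s.t. A x <= b, x >= 0' is:
  Dual:  min b^T y  s.t.  A^T y >= c,  y >= 0.

So the dual LP is:
  minimize  11y1 + 6y2 + 27y3 + 55y4
  subject to:
    y1 + 3y3 + 4y4 >= 2
    y2 + y3 + 2y4 >= 3
    y1, y2, y3, y4 >= 0

Solving the primal: x* = (7, 6).
  primal value c^T x* = 32.
Solving the dual: y* = (0, 2.3333, 0.6667, 0).
  dual value b^T y* = 32.
Strong duality: c^T x* = b^T y*. Confirmed.

32


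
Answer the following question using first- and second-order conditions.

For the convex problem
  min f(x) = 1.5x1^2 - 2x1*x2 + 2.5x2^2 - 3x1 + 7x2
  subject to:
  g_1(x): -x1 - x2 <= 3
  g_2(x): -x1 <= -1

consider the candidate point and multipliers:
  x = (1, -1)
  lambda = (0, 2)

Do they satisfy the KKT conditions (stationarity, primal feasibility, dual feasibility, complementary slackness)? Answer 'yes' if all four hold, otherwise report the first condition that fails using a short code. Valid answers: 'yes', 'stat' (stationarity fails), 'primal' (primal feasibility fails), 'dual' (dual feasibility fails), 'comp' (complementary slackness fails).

Gradient of f: grad f(x) = Q x + c = (2, 0)
Constraint values g_i(x) = a_i^T x - b_i:
  g_1((1, -1)) = -3
  g_2((1, -1)) = 0
Stationarity residual: grad f(x) + sum_i lambda_i a_i = (0, 0)
  -> stationarity OK
Primal feasibility (all g_i <= 0): OK
Dual feasibility (all lambda_i >= 0): OK
Complementary slackness (lambda_i * g_i(x) = 0 for all i): OK

Verdict: yes, KKT holds.

yes


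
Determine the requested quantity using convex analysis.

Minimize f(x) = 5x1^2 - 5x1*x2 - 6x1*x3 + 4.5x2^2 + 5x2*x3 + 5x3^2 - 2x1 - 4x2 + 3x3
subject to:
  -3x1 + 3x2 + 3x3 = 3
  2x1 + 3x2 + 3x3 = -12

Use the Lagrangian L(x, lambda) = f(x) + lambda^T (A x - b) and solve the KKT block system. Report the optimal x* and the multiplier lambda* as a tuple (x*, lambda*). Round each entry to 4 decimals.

Form the Lagrangian:
  L(x, lambda) = (1/2) x^T Q x + c^T x + lambda^T (A x - b)
Stationarity (grad_x L = 0): Q x + c + A^T lambda = 0.
Primal feasibility: A x = b.

This gives the KKT block system:
  [ Q   A^T ] [ x     ]   [-c ]
  [ A    0  ] [ lambda ] = [ b ]

Solving the linear system:
  x*      = (-3, 0, -2)
  lambda* = (-4.1333, 3.8)
  f(x*)   = 29

x* = (-3, 0, -2), lambda* = (-4.1333, 3.8)


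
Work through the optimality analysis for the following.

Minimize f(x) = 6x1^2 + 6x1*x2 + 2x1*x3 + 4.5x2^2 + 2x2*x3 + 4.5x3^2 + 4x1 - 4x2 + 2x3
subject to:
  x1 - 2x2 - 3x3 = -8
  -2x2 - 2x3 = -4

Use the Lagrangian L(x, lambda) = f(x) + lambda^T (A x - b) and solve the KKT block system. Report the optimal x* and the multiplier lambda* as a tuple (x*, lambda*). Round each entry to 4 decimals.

Form the Lagrangian:
  L(x, lambda) = (1/2) x^T Q x + c^T x + lambda^T (A x - b)
Stationarity (grad_x L = 0): Q x + c + A^T lambda = 0.
Primal feasibility: A x = b.

This gives the KKT block system:
  [ Q   A^T ] [ x     ]   [-c ]
  [ A    0  ] [ lambda ] = [ b ]

Solving the linear system:
  x*      = (-2.6667, 0.6667, 1.3333)
  lambda* = (21.3333, -27)
  f(x*)   = 26

x* = (-2.6667, 0.6667, 1.3333), lambda* = (21.3333, -27)


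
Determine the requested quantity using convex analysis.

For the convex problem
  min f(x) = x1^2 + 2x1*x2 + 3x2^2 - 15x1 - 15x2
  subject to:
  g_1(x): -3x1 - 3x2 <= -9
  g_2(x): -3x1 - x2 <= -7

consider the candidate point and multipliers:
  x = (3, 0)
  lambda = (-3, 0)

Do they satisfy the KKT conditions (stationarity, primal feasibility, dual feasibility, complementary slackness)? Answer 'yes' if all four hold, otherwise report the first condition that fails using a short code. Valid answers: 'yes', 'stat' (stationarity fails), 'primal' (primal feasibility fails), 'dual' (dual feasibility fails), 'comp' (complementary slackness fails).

Gradient of f: grad f(x) = Q x + c = (-9, -9)
Constraint values g_i(x) = a_i^T x - b_i:
  g_1((3, 0)) = 0
  g_2((3, 0)) = -2
Stationarity residual: grad f(x) + sum_i lambda_i a_i = (0, 0)
  -> stationarity OK
Primal feasibility (all g_i <= 0): OK
Dual feasibility (all lambda_i >= 0): FAILS
Complementary slackness (lambda_i * g_i(x) = 0 for all i): OK

Verdict: the first failing condition is dual_feasibility -> dual.

dual


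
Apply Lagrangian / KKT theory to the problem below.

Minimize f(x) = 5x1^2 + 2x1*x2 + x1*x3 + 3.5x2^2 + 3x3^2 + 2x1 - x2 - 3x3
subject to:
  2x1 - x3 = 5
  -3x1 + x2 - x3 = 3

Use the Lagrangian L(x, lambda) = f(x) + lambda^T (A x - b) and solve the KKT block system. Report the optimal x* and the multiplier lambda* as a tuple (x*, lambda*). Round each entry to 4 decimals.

Form the Lagrangian:
  L(x, lambda) = (1/2) x^T Q x + c^T x + lambda^T (A x - b)
Stationarity (grad_x L = 0): Q x + c + A^T lambda = 0.
Primal feasibility: A x = b.

This gives the KKT block system:
  [ Q   A^T ] [ x     ]   [-c ]
  [ A    0  ] [ lambda ] = [ b ]

Solving the linear system:
  x*      = (0.6352, 1.176, -3.7296)
  lambda* = (-16.2403, -8.5021)
  f(x*)   = 58.9957

x* = (0.6352, 1.176, -3.7296), lambda* = (-16.2403, -8.5021)


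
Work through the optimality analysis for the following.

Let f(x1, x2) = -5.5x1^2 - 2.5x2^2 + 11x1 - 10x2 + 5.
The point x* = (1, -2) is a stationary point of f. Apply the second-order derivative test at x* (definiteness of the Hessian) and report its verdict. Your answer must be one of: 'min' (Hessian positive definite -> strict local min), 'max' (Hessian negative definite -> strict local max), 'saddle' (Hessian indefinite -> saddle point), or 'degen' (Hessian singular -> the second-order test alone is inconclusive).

Compute the Hessian H = grad^2 f:
  H = [[-11, 0], [0, -5]]
Verify stationarity: grad f(x*) = H x* + g = (0, 0).
Eigenvalues of H: -11, -5.
Both eigenvalues < 0, so H is negative definite -> x* is a strict local max.

max


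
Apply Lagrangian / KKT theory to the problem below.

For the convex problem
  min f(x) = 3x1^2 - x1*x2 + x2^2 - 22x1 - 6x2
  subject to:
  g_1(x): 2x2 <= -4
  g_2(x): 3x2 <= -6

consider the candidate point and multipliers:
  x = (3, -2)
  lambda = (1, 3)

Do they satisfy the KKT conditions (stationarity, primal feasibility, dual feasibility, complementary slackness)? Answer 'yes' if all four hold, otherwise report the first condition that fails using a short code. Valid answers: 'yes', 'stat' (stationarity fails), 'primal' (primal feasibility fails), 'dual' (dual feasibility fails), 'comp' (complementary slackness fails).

Gradient of f: grad f(x) = Q x + c = (-2, -13)
Constraint values g_i(x) = a_i^T x - b_i:
  g_1((3, -2)) = 0
  g_2((3, -2)) = 0
Stationarity residual: grad f(x) + sum_i lambda_i a_i = (-2, -2)
  -> stationarity FAILS
Primal feasibility (all g_i <= 0): OK
Dual feasibility (all lambda_i >= 0): OK
Complementary slackness (lambda_i * g_i(x) = 0 for all i): OK

Verdict: the first failing condition is stationarity -> stat.

stat


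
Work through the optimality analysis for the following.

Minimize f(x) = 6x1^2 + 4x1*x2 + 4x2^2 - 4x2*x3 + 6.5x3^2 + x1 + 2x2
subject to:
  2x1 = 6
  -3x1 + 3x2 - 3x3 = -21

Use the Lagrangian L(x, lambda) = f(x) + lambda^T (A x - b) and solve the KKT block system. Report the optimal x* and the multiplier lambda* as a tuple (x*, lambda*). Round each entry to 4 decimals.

Form the Lagrangian:
  L(x, lambda) = (1/2) x^T Q x + c^T x + lambda^T (A x - b)
Stationarity (grad_x L = 0): Q x + c + A^T lambda = 0.
Primal feasibility: A x = b.

This gives the KKT block system:
  [ Q   A^T ] [ x     ]   [-c ]
  [ A    0  ] [ lambda ] = [ b ]

Solving the linear system:
  x*      = (3, -3.8462, 0.1538)
  lambda* = (-2.1154, 5.7949)
  f(x*)   = 64.8462

x* = (3, -3.8462, 0.1538), lambda* = (-2.1154, 5.7949)


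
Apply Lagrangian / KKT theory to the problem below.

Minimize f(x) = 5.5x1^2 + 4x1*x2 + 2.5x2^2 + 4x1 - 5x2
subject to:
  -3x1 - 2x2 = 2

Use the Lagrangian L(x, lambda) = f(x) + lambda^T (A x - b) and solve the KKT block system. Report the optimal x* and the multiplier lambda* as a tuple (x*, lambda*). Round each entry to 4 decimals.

Form the Lagrangian:
  L(x, lambda) = (1/2) x^T Q x + c^T x + lambda^T (A x - b)
Stationarity (grad_x L = 0): Q x + c + A^T lambda = 0.
Primal feasibility: A x = b.

This gives the KKT block system:
  [ Q   A^T ] [ x     ]   [-c ]
  [ A    0  ] [ lambda ] = [ b ]

Solving the linear system:
  x*      = (-1.4634, 1.1951)
  lambda* = (-2.439)
  f(x*)   = -3.4756

x* = (-1.4634, 1.1951), lambda* = (-2.439)


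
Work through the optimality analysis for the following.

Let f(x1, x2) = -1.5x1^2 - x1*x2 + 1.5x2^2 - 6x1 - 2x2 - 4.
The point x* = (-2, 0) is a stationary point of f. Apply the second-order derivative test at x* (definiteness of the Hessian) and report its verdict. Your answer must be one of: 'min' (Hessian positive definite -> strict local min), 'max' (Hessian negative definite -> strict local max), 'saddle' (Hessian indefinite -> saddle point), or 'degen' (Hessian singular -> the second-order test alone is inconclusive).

Compute the Hessian H = grad^2 f:
  H = [[-3, -1], [-1, 3]]
Verify stationarity: grad f(x*) = H x* + g = (0, 0).
Eigenvalues of H: -3.1623, 3.1623.
Eigenvalues have mixed signs, so H is indefinite -> x* is a saddle point.

saddle


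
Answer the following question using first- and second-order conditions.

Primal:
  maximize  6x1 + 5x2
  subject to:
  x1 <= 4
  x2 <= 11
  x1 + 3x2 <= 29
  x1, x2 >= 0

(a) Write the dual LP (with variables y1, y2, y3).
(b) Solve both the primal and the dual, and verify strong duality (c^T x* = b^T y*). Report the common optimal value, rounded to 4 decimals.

The standard primal-dual pair for 'max c^T x s.t. A x <= b, x >= 0' is:
  Dual:  min b^T y  s.t.  A^T y >= c,  y >= 0.

So the dual LP is:
  minimize  4y1 + 11y2 + 29y3
  subject to:
    y1 + y3 >= 6
    y2 + 3y3 >= 5
    y1, y2, y3 >= 0

Solving the primal: x* = (4, 8.3333).
  primal value c^T x* = 65.6667.
Solving the dual: y* = (4.3333, 0, 1.6667).
  dual value b^T y* = 65.6667.
Strong duality: c^T x* = b^T y*. Confirmed.

65.6667


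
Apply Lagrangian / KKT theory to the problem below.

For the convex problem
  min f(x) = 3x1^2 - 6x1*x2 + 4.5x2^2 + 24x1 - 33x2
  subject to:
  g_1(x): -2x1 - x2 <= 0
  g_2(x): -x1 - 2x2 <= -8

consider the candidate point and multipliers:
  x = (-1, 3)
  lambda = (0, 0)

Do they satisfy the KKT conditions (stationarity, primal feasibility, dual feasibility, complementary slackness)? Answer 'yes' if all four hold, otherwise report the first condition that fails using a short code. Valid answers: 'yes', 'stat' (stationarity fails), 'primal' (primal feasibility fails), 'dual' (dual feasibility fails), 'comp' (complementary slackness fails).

Gradient of f: grad f(x) = Q x + c = (0, 0)
Constraint values g_i(x) = a_i^T x - b_i:
  g_1((-1, 3)) = -1
  g_2((-1, 3)) = 3
Stationarity residual: grad f(x) + sum_i lambda_i a_i = (0, 0)
  -> stationarity OK
Primal feasibility (all g_i <= 0): FAILS
Dual feasibility (all lambda_i >= 0): OK
Complementary slackness (lambda_i * g_i(x) = 0 for all i): OK

Verdict: the first failing condition is primal_feasibility -> primal.

primal


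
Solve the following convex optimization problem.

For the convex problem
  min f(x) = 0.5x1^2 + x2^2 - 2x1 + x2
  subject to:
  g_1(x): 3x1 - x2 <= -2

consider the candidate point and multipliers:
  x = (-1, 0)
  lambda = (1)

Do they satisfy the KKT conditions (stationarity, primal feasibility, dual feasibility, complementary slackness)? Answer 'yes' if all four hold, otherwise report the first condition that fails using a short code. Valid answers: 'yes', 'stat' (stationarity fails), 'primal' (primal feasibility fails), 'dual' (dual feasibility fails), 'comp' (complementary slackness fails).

Gradient of f: grad f(x) = Q x + c = (-3, 1)
Constraint values g_i(x) = a_i^T x - b_i:
  g_1((-1, 0)) = -1
Stationarity residual: grad f(x) + sum_i lambda_i a_i = (0, 0)
  -> stationarity OK
Primal feasibility (all g_i <= 0): OK
Dual feasibility (all lambda_i >= 0): OK
Complementary slackness (lambda_i * g_i(x) = 0 for all i): FAILS

Verdict: the first failing condition is complementary_slackness -> comp.

comp


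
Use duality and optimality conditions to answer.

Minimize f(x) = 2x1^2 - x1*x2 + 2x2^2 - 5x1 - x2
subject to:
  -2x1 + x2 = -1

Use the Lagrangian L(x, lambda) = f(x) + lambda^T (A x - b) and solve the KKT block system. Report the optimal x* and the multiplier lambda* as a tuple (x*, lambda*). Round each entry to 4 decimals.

Form the Lagrangian:
  L(x, lambda) = (1/2) x^T Q x + c^T x + lambda^T (A x - b)
Stationarity (grad_x L = 0): Q x + c + A^T lambda = 0.
Primal feasibility: A x = b.

This gives the KKT block system:
  [ Q   A^T ] [ x     ]   [-c ]
  [ A    0  ] [ lambda ] = [ b ]

Solving the linear system:
  x*      = (0.875, 0.75)
  lambda* = (-1.125)
  f(x*)   = -3.125

x* = (0.875, 0.75), lambda* = (-1.125)


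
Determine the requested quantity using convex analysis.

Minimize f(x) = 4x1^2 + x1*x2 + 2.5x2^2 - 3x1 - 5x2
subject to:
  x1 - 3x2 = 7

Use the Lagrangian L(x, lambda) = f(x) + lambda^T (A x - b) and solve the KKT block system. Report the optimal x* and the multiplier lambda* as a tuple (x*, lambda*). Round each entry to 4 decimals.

Form the Lagrangian:
  L(x, lambda) = (1/2) x^T Q x + c^T x + lambda^T (A x - b)
Stationarity (grad_x L = 0): Q x + c + A^T lambda = 0.
Primal feasibility: A x = b.

This gives the KKT block system:
  [ Q   A^T ] [ x     ]   [-c ]
  [ A    0  ] [ lambda ] = [ b ]

Solving the linear system:
  x*      = (1.1807, -1.9398)
  lambda* = (-4.506)
  f(x*)   = 18.8494

x* = (1.1807, -1.9398), lambda* = (-4.506)


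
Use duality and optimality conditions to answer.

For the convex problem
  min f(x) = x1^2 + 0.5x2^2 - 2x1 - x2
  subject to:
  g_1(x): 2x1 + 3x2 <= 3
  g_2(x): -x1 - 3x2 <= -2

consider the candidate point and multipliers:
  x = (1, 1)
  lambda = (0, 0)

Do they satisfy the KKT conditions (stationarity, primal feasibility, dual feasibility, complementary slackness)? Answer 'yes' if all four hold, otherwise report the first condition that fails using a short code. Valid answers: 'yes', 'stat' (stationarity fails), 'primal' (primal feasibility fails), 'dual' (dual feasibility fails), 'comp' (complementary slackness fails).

Gradient of f: grad f(x) = Q x + c = (0, 0)
Constraint values g_i(x) = a_i^T x - b_i:
  g_1((1, 1)) = 2
  g_2((1, 1)) = -2
Stationarity residual: grad f(x) + sum_i lambda_i a_i = (0, 0)
  -> stationarity OK
Primal feasibility (all g_i <= 0): FAILS
Dual feasibility (all lambda_i >= 0): OK
Complementary slackness (lambda_i * g_i(x) = 0 for all i): OK

Verdict: the first failing condition is primal_feasibility -> primal.

primal


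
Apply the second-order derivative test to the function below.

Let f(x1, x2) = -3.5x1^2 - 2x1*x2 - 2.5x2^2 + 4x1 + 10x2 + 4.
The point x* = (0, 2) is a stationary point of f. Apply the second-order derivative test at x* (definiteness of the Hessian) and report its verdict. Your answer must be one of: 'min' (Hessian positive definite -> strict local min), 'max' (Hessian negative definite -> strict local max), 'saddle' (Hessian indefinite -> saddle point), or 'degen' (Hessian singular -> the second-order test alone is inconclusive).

Compute the Hessian H = grad^2 f:
  H = [[-7, -2], [-2, -5]]
Verify stationarity: grad f(x*) = H x* + g = (0, 0).
Eigenvalues of H: -8.2361, -3.7639.
Both eigenvalues < 0, so H is negative definite -> x* is a strict local max.

max


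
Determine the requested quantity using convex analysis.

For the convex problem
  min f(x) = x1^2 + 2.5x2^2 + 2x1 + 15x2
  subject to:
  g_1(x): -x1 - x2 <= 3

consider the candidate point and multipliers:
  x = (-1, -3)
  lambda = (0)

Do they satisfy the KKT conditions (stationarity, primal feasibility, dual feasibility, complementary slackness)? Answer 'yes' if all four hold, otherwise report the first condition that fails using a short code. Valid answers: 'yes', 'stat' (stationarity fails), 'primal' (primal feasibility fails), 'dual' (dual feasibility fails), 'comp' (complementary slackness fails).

Gradient of f: grad f(x) = Q x + c = (0, 0)
Constraint values g_i(x) = a_i^T x - b_i:
  g_1((-1, -3)) = 1
Stationarity residual: grad f(x) + sum_i lambda_i a_i = (0, 0)
  -> stationarity OK
Primal feasibility (all g_i <= 0): FAILS
Dual feasibility (all lambda_i >= 0): OK
Complementary slackness (lambda_i * g_i(x) = 0 for all i): OK

Verdict: the first failing condition is primal_feasibility -> primal.

primal


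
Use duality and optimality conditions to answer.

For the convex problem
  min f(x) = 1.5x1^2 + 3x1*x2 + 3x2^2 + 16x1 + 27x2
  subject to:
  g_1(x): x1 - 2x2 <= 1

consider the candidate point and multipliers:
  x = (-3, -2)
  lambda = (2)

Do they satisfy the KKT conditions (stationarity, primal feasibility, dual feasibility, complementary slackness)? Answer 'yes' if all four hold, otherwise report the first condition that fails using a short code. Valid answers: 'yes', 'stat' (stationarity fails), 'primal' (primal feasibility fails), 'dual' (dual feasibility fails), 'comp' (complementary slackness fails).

Gradient of f: grad f(x) = Q x + c = (1, 6)
Constraint values g_i(x) = a_i^T x - b_i:
  g_1((-3, -2)) = 0
Stationarity residual: grad f(x) + sum_i lambda_i a_i = (3, 2)
  -> stationarity FAILS
Primal feasibility (all g_i <= 0): OK
Dual feasibility (all lambda_i >= 0): OK
Complementary slackness (lambda_i * g_i(x) = 0 for all i): OK

Verdict: the first failing condition is stationarity -> stat.

stat


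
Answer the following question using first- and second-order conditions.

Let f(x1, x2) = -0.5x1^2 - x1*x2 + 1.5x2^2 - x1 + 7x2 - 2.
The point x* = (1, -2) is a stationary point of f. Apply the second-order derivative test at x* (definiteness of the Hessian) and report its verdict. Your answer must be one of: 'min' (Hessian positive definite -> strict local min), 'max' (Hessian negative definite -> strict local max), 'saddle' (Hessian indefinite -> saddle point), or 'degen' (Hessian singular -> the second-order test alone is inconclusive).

Compute the Hessian H = grad^2 f:
  H = [[-1, -1], [-1, 3]]
Verify stationarity: grad f(x*) = H x* + g = (0, 0).
Eigenvalues of H: -1.2361, 3.2361.
Eigenvalues have mixed signs, so H is indefinite -> x* is a saddle point.

saddle


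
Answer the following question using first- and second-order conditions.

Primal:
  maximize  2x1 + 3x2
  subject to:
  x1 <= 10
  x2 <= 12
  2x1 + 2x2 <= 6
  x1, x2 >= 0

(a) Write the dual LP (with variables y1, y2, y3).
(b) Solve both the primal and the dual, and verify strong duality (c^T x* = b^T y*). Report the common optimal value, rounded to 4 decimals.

The standard primal-dual pair for 'max c^T x s.t. A x <= b, x >= 0' is:
  Dual:  min b^T y  s.t.  A^T y >= c,  y >= 0.

So the dual LP is:
  minimize  10y1 + 12y2 + 6y3
  subject to:
    y1 + 2y3 >= 2
    y2 + 2y3 >= 3
    y1, y2, y3 >= 0

Solving the primal: x* = (0, 3).
  primal value c^T x* = 9.
Solving the dual: y* = (0, 0, 1.5).
  dual value b^T y* = 9.
Strong duality: c^T x* = b^T y*. Confirmed.

9
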